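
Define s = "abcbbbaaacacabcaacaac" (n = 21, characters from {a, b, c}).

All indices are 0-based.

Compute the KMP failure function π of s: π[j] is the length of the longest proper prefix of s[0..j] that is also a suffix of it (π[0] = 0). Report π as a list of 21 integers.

π[0] = 0
j=1 s[j]='b': π[1]=0 (border '')
j=2 s[j]='c': π[2]=0 (border '')
j=3 s[j]='b': π[3]=0 (border '')
j=4 s[j]='b': π[4]=0 (border '')
j=5 s[j]='b': π[5]=0 (border '')
j=6 s[j]='a': π[6]=1 (border 'a')
j=7 s[j]='a': k: 1→0; π[7]=1 (border 'a')
j=8 s[j]='a': k: 1→0; π[8]=1 (border 'a')
j=9 s[j]='c': k: 1→0; π[9]=0 (border '')
j=10 s[j]='a': π[10]=1 (border 'a')
j=11 s[j]='c': k: 1→0; π[11]=0 (border '')
j=12 s[j]='a': π[12]=1 (border 'a')
j=13 s[j]='b': π[13]=2 (border 'ab')
j=14 s[j]='c': π[14]=3 (border 'abc')
j=15 s[j]='a': k: 3→0; π[15]=1 (border 'a')
j=16 s[j]='a': k: 1→0; π[16]=1 (border 'a')
j=17 s[j]='c': k: 1→0; π[17]=0 (border '')
j=18 s[j]='a': π[18]=1 (border 'a')
j=19 s[j]='a': k: 1→0; π[19]=1 (border 'a')
j=20 s[j]='c': k: 1→0; π[20]=0 (border '')

[0, 0, 0, 0, 0, 0, 1, 1, 1, 0, 1, 0, 1, 2, 3, 1, 1, 0, 1, 1, 0]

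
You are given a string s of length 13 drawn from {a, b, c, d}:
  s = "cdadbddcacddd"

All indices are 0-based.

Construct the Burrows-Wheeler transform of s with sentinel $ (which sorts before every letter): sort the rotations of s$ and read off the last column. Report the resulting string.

rank  rotation        last
    0  $cdadbddcacddd  d
    1  acddd$cdadbddc  c
    2  adbddcacddd$cd  d
    3  bddcacddd$cdad  d
    4  cacddd$cdadbdd  d
    5  cdadbddcacddd$  $
    6  cddd$cdadbddca  a
    7  d$cdadbddcacdd  d
    8  dadbddcacddd$c  c
    9  dbddcacddd$cda  a
   10  dcacddd$cdadbd  d
   11  dd$cdadbddcacd  d
   12  ddcacddd$cdadb  b
   13  ddd$cdadbddcac  c

dcddd$adcaddbc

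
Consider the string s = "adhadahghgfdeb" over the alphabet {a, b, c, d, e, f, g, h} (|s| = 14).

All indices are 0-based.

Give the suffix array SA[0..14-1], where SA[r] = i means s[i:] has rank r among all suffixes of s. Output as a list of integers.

[3, 0, 5, 13, 4, 11, 1, 12, 10, 9, 7, 2, 8, 6]

sorted suffixes:
  #0 SA[0]=3  'adahghgfdeb'
  #1 SA[1]=0  'adhadahghgfdeb'
  #2 SA[2]=5  'ahghgfdeb'
  #3 SA[3]=13  'b'
  #4 SA[4]=4  'dahghgfdeb'
  #5 SA[5]=11  'deb'
  #6 SA[6]=1  'dhadahghgfdeb'
  #7 SA[7]=12  'eb'
  #8 SA[8]=10  'fdeb'
  #9 SA[9]=9  'gfdeb'
  #10 SA[10]=7  'ghgfdeb'
  #11 SA[11]=2  'hadahghgfdeb'
  #12 SA[12]=8  'hgfdeb'
  #13 SA[13]=6  'hghgfdeb'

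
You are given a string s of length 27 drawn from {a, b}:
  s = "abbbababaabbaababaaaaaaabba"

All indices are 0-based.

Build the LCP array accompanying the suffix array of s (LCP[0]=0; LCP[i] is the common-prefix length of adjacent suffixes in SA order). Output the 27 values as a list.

rank | idx | suffix
   0 |  26 | a
   1 |  17 | aaaaaaabba
   2 |  18 | aaaaaabba
   3 |  19 | aaaaabba
   4 |  20 | aaaabba
   5 |  21 | aaabba
   6 |  12 | aababaaaaaaabba
   7 |  22 | aabba
   8 |   8 | aabbaababaaaaaaabba
   9 |  15 | abaaaaaaabba
  10 |   6 | abaabbaababaaaaaaabba
  11 |  13 | ababaaaaaaabba
  12 |   4 | ababaabbaababaaaaaaabba
  13 |  23 | abba
  14 |   9 | abbaababaaaaaaabba
  15 |   0 | abbbababaabbaababaaaaaaabba
  16 |  25 | ba
  17 |  16 | baaaaaaabba
  18 |  11 | baababaaaaaaabba
  19 |   7 | baabbaababaaaaaaabba
  20 |  14 | babaaaaaaabba
  21 |   5 | babaabbaababaaaaaaabba
  22 |   3 | bababaabbaababaaaaaaabba
  23 |  24 | bba
  24 |  10 | bbaababaaaaaaabba
  25 |   2 | bbababaabbaababaaaaaaabba
  26 |   1 | bbbababaabbaababaaaaaaabba

SA = [26, 17, 18, 19, 20, 21, 12, 22, 8, 15, 6, 13, 4, 23, 9, 0, 25, 16, 11, 7, 14, 5, 3, 24, 10, 2, 1]
rank  pair      lcp
   1  s[26:],s[17:]  1  'a'
   2  s[17:],s[18:]  6  'aaaaaa'
   3  s[18:],s[19:]  5  'aaaaa'
   4  s[19:],s[20:]  4  'aaaa'
   5  s[20:],s[21:]  3  'aaa'
   6  s[21:],s[12:]  2  'aa'
   7  s[12:],s[22:]  3  'aab'
   8  s[22:],s[8:]  5  'aabba'
   9  s[8:],s[15:]  1  'a'
  10  s[15:],s[6:]  4  'abaa'
  11  s[6:],s[13:]  3  'aba'
  12  s[13:],s[4:]  6  'ababaa'
  13  s[4:],s[23:]  2  'ab'
  14  s[23:],s[9:]  4  'abba'
  15  s[9:],s[0:]  3  'abb'
  16  s[0:],s[25:]  0  ''
  17  s[25:],s[16:]  2  'ba'
  18  s[16:],s[11:]  3  'baa'
  19  s[11:],s[7:]  4  'baab'
  20  s[7:],s[14:]  2  'ba'
  21  s[14:],s[5:]  5  'babaa'
  22  s[5:],s[3:]  4  'baba'
  23  s[3:],s[24:]  1  'b'
  24  s[24:],s[10:]  3  'bba'
  25  s[10:],s[2:]  3  'bba'
  26  s[2:],s[1:]  2  'bb'

[0, 1, 6, 5, 4, 3, 2, 3, 5, 1, 4, 3, 6, 2, 4, 3, 0, 2, 3, 4, 2, 5, 4, 1, 3, 3, 2]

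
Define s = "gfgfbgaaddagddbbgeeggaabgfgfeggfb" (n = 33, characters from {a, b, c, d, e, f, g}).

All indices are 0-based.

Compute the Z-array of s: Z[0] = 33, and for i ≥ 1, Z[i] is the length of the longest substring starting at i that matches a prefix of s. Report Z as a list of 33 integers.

Z[0]=33
i=1: outside box; Z[1]=0
i=2: outside box; Z[2]=2 grow→box=[2,4)
i=3: min(r-i=1, Z[1]=0)=0; Z[3]=0
i=4: outside box; Z[4]=0
i=5: outside box; Z[5]=1 grow→box=[5,6)
i=6: outside box; Z[6]=0
i=7: outside box; Z[7]=0
i=8: outside box; Z[8]=0
i=9: outside box; Z[9]=0
i=10: outside box; Z[10]=0
i=11: outside box; Z[11]=1 grow→box=[11,12)
i=12: outside box; Z[12]=0
i=13: outside box; Z[13]=0
i=14: outside box; Z[14]=0
i=15: outside box; Z[15]=0
i=16: outside box; Z[16]=1 grow→box=[16,17)
i=17: outside box; Z[17]=0
i=18: outside box; Z[18]=0
i=19: outside box; Z[19]=1 grow→box=[19,20)
i=20: outside box; Z[20]=1 grow→box=[20,21)
i=21: outside box; Z[21]=0
i=22: outside box; Z[22]=0
i=23: outside box; Z[23]=0
i=24: outside box; Z[24]=4 grow→box=[24,28)
i=25: min(r-i=3, Z[1]=0)=0; Z[25]=0
i=26: min(r-i=2, Z[2]=2)=2; Z[26]=2
i=27: min(r-i=1, Z[3]=0)=0; Z[27]=0
i=28: outside box; Z[28]=0
i=29: outside box; Z[29]=1 grow→box=[29,30)
i=30: outside box; Z[30]=2 grow→box=[30,32)
i=31: min(r-i=1, Z[1]=0)=0; Z[31]=0
i=32: outside box; Z[32]=0

[33, 0, 2, 0, 0, 1, 0, 0, 0, 0, 0, 1, 0, 0, 0, 0, 1, 0, 0, 1, 1, 0, 0, 0, 4, 0, 2, 0, 0, 1, 2, 0, 0]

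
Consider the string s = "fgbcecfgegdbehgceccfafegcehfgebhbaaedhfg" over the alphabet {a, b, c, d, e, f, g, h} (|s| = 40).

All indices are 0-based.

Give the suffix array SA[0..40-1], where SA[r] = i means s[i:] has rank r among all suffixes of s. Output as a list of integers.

[33, 34, 20, 32, 2, 11, 30, 17, 15, 3, 24, 18, 5, 10, 36, 29, 16, 4, 35, 22, 8, 25, 12, 19, 21, 38, 0, 27, 6, 39, 1, 14, 23, 9, 28, 7, 31, 37, 26, 13]

sorted suffixes:
  #0 SA[0]=33  'aaedhfg'
  #1 SA[1]=34  'aedhfg'
  #2 SA[2]=20  'afegcehfgebhbaaedhfg'
  #3 SA[3]=32  'baaedhfg'
  #4 SA[4]=2  'bcecfgegdbehgceccfafegcehfgebhbaaedhfg'
  #5 SA[5]=11  'behgceccfafegcehfgebhbaaedhfg'
  #6 SA[6]=30  'bhbaaedhfg'
  #7 SA[7]=17  'ccfafegcehfgebhbaaedhfg'
  #8 SA[8]=15  'ceccfafegcehfgebhbaaedhfg'
  #9 SA[9]=3  'cecfgegdbehgceccfafegcehfgebhbaaedhfg'
  #10 SA[10]=24  'cehfgebhbaaedhfg'
  #11 SA[11]=18  'cfafegcehfgebhbaaedhfg'
  #12 SA[12]=5  'cfgegdbehgceccfafegcehfgebhbaaedhfg'
  #13 SA[13]=10  'dbehgceccfafegcehfgebhbaaedhfg'
  #14 SA[14]=36  'dhfg'
  #15 SA[15]=29  'ebhbaaedhfg'
  #16 SA[16]=16  'eccfafegcehfgebhbaaedhfg'
  #17 SA[17]=4  'ecfgegdbehgceccfafegcehfgebhbaaedhfg'
  #18 SA[18]=35  'edhfg'
  #19 SA[19]=22  'egcehfgebhbaaedhfg'
  #20 SA[20]=8  'egdbehgceccfafegcehfgebhbaaedhfg'
  #21 SA[21]=25  'ehfgebhbaaedhfg'
  #22 SA[22]=12  'ehgceccfafegcehfgebhbaaedhfg'
  #23 SA[23]=19  'fafegcehfgebhbaaedhfg'
  #24 SA[24]=21  'fegcehfgebhbaaedhfg'
  #25 SA[25]=38  'fg'
  #26 SA[26]=0  'fgbcecfgegdbehgceccfafegcehfgebhbaaedhfg'
  #27 SA[27]=27  'fgebhbaaedhfg'
  #28 SA[28]=6  'fgegdbehgceccfafegcehfgebhbaaedhfg'
  #29 SA[29]=39  'g'
  #30 SA[30]=1  'gbcecfgegdbehgceccfafegcehfgebhbaaedhfg'
  #31 SA[31]=14  'gceccfafegcehfgebhbaaedhfg'
  #32 SA[32]=23  'gcehfgebhbaaedhfg'
  #33 SA[33]=9  'gdbehgceccfafegcehfgebhbaaedhfg'
  #34 SA[34]=28  'gebhbaaedhfg'
  #35 SA[35]=7  'gegdbehgceccfafegcehfgebhbaaedhfg'
  #36 SA[36]=31  'hbaaedhfg'
  #37 SA[37]=37  'hfg'
  #38 SA[38]=26  'hfgebhbaaedhfg'
  #39 SA[39]=13  'hgceccfafegcehfgebhbaaedhfg'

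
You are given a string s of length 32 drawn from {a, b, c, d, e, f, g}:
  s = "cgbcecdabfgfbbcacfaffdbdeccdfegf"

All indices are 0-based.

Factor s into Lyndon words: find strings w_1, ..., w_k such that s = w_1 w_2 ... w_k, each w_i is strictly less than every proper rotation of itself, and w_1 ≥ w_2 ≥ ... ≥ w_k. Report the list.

emit factor 1: 'cg' (i=0, period=2)
emit factor 2: 'bcecd' (i=2, period=5)
emit factor 3: 'abfgfbbcacfaffdbdeccdfegf' (i=7, period=25)

["cg", "bcecd", "abfgfbbcacfaffdbdeccdfegf"]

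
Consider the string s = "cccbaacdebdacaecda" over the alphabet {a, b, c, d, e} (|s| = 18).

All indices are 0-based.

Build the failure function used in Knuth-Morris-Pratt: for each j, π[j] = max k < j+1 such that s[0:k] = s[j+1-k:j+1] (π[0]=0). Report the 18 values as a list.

[0, 1, 2, 0, 0, 0, 1, 0, 0, 0, 0, 0, 1, 0, 0, 1, 0, 0]

π[0] = 0
j=1 s[j]='c': π[1]=1 (border 'c')
j=2 s[j]='c': π[2]=2 (border 'cc')
j=3 s[j]='b': k: 2→1→0; π[3]=0 (border '')
j=4 s[j]='a': π[4]=0 (border '')
j=5 s[j]='a': π[5]=0 (border '')
j=6 s[j]='c': π[6]=1 (border 'c')
j=7 s[j]='d': k: 1→0; π[7]=0 (border '')
j=8 s[j]='e': π[8]=0 (border '')
j=9 s[j]='b': π[9]=0 (border '')
j=10 s[j]='d': π[10]=0 (border '')
j=11 s[j]='a': π[11]=0 (border '')
j=12 s[j]='c': π[12]=1 (border 'c')
j=13 s[j]='a': k: 1→0; π[13]=0 (border '')
j=14 s[j]='e': π[14]=0 (border '')
j=15 s[j]='c': π[15]=1 (border 'c')
j=16 s[j]='d': k: 1→0; π[16]=0 (border '')
j=17 s[j]='a': π[17]=0 (border '')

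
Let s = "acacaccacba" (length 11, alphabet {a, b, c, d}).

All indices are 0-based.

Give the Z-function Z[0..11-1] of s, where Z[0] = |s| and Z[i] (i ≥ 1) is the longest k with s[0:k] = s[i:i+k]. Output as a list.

[11, 0, 4, 0, 2, 0, 0, 2, 0, 0, 1]

Z[0]=11
i=1: outside box; Z[1]=0
i=2: outside box; Z[2]=4 scan→box=[2,6)
i=3: min(r-i=3, Z[1]=0)=0; Z[3]=0
i=4: min(r-i=2, Z[2]=4)=2; Z[4]=2
i=5: min(r-i=1, Z[3]=0)=0; Z[5]=0
i=6: outside box; Z[6]=0
i=7: outside box; Z[7]=2 scan→box=[7,9)
i=8: min(r-i=1, Z[1]=0)=0; Z[8]=0
i=9: outside box; Z[9]=0
i=10: outside box; Z[10]=1 scan→box=[10,11)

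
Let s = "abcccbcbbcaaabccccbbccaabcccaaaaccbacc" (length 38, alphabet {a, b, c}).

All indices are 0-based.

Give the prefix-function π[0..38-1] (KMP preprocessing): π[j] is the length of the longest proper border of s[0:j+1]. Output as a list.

[0, 0, 0, 0, 0, 0, 0, 0, 0, 0, 1, 1, 1, 2, 3, 4, 5, 0, 0, 0, 0, 0, 1, 1, 2, 3, 4, 5, 1, 1, 1, 1, 0, 0, 0, 1, 0, 0]

π[0] = 0
j=1 s[j]='b': π[1]=0 (border '')
j=2 s[j]='c': π[2]=0 (border '')
j=3 s[j]='c': π[3]=0 (border '')
j=4 s[j]='c': π[4]=0 (border '')
j=5 s[j]='b': π[5]=0 (border '')
j=6 s[j]='c': π[6]=0 (border '')
j=7 s[j]='b': π[7]=0 (border '')
j=8 s[j]='b': π[8]=0 (border '')
j=9 s[j]='c': π[9]=0 (border '')
j=10 s[j]='a': π[10]=1 (border 'a')
j=11 s[j]='a': k: 1→0; π[11]=1 (border 'a')
j=12 s[j]='a': k: 1→0; π[12]=1 (border 'a')
j=13 s[j]='b': π[13]=2 (border 'ab')
j=14 s[j]='c': π[14]=3 (border 'abc')
j=15 s[j]='c': π[15]=4 (border 'abcc')
j=16 s[j]='c': π[16]=5 (border 'abccc')
j=17 s[j]='c': k: 5→0; π[17]=0 (border '')
j=18 s[j]='b': π[18]=0 (border '')
j=19 s[j]='b': π[19]=0 (border '')
j=20 s[j]='c': π[20]=0 (border '')
j=21 s[j]='c': π[21]=0 (border '')
j=22 s[j]='a': π[22]=1 (border 'a')
j=23 s[j]='a': k: 1→0; π[23]=1 (border 'a')
j=24 s[j]='b': π[24]=2 (border 'ab')
j=25 s[j]='c': π[25]=3 (border 'abc')
j=26 s[j]='c': π[26]=4 (border 'abcc')
j=27 s[j]='c': π[27]=5 (border 'abccc')
j=28 s[j]='a': k: 5→0; π[28]=1 (border 'a')
j=29 s[j]='a': k: 1→0; π[29]=1 (border 'a')
j=30 s[j]='a': k: 1→0; π[30]=1 (border 'a')
j=31 s[j]='a': k: 1→0; π[31]=1 (border 'a')
j=32 s[j]='c': k: 1→0; π[32]=0 (border '')
j=33 s[j]='c': π[33]=0 (border '')
j=34 s[j]='b': π[34]=0 (border '')
j=35 s[j]='a': π[35]=1 (border 'a')
j=36 s[j]='c': k: 1→0; π[36]=0 (border '')
j=37 s[j]='c': π[37]=0 (border '')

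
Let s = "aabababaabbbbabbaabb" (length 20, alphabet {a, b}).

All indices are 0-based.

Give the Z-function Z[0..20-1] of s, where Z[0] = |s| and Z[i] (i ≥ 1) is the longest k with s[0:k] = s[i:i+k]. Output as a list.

[20, 1, 0, 1, 0, 1, 0, 3, 1, 0, 0, 0, 0, 1, 0, 0, 3, 1, 0, 0]

Z[0]=20
i=1: i≥r, start 0; Z[1]=1 extend→box=[1,2)
i=2: i≥r, start 0; Z[2]=0
i=3: i≥r, start 0; Z[3]=1 extend→box=[3,4)
i=4: i≥r, start 0; Z[4]=0
i=5: i≥r, start 0; Z[5]=1 extend→box=[5,6)
i=6: i≥r, start 0; Z[6]=0
i=7: i≥r, start 0; Z[7]=3 extend→box=[7,10)
i=8: min(r-i=2, Z[1]=1)=1; Z[8]=1
i=9: min(r-i=1, Z[2]=0)=0; Z[9]=0
i=10: i≥r, start 0; Z[10]=0
i=11: i≥r, start 0; Z[11]=0
i=12: i≥r, start 0; Z[12]=0
i=13: i≥r, start 0; Z[13]=1 extend→box=[13,14)
i=14: i≥r, start 0; Z[14]=0
i=15: i≥r, start 0; Z[15]=0
i=16: i≥r, start 0; Z[16]=3 extend→box=[16,19)
i=17: min(r-i=2, Z[1]=1)=1; Z[17]=1
i=18: min(r-i=1, Z[2]=0)=0; Z[18]=0
i=19: i≥r, start 0; Z[19]=0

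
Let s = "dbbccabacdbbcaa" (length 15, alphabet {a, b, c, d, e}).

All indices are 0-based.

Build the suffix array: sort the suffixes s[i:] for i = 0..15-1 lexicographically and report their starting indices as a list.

rank | idx | suffix
   0 |  14 | a
   1 |  13 | aa
   2 |   5 | abacdbbcaa
   3 |   7 | acdbbcaa
   4 |   6 | bacdbbcaa
   5 |  10 | bbcaa
   6 |   1 | bbccabacdbbcaa
   7 |  11 | bcaa
   8 |   2 | bccabacdbbcaa
   9 |  12 | caa
  10 |   4 | cabacdbbcaa
  11 |   3 | ccabacdbbcaa
  12 |   8 | cdbbcaa
  13 |   9 | dbbcaa
  14 |   0 | dbbccabacdbbcaa

[14, 13, 5, 7, 6, 10, 1, 11, 2, 12, 4, 3, 8, 9, 0]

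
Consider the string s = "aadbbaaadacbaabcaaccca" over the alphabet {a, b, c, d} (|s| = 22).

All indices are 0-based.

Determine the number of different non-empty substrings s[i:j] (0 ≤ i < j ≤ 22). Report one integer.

224

sorted suffixes:
  #0 SA[0]=21  'a'
  #1 SA[1]=5  'aaadacbaabcaaccca'
  #2 SA[2]=12  'aabcaaccca'
  #3 SA[3]=16  'aaccca'
  #4 SA[4]=6  'aadacbaabcaaccca'
  #5 SA[5]=0  'aadbbaaadacbaabcaaccca'
  #6 SA[6]=13  'abcaaccca'
  #7 SA[7]=9  'acbaabcaaccca'
  #8 SA[8]=17  'accca'
  #9 SA[9]=7  'adacbaabcaaccca'
  #10 SA[10]=1  'adbbaaadacbaabcaaccca'
  #11 SA[11]=4  'baaadacbaabcaaccca'
  #12 SA[12]=11  'baabcaaccca'
  #13 SA[13]=3  'bbaaadacbaabcaaccca'
  #14 SA[14]=14  'bcaaccca'
  #15 SA[15]=20  'ca'
  #16 SA[16]=15  'caaccca'
  #17 SA[17]=10  'cbaabcaaccca'
  #18 SA[18]=19  'cca'
  #19 SA[19]=18  'ccca'
  #20 SA[20]=8  'dacbaabcaaccca'
  #21 SA[21]=2  'dbbaaadacbaabcaaccca'

SA = [21, 5, 12, 16, 6, 0, 13, 9, 17, 7, 1, 4, 11, 3, 14, 20, 15, 10, 19, 18, 8, 2]
[i] adj suffixes → lcp
  [1] 21/5 → 1 ('a')
  [2] 5/12 → 2 ('aa')
  [3] 12/16 → 2 ('aa')
  [4] 16/6 → 2 ('aa')
  [5] 6/0 → 3 ('aad')
  [6] 0/13 → 1 ('a')
  [7] 13/9 → 1 ('a')
  [8] 9/17 → 2 ('ac')
  [9] 17/7 → 1 ('a')
  [10] 7/1 → 2 ('ad')
  [11] 1/4 → 0 ('')
  [12] 4/11 → 3 ('baa')
  [13] 11/3 → 1 ('b')
  [14] 3/14 → 1 ('b')
  [15] 14/20 → 0 ('')
  [16] 20/15 → 2 ('ca')
  [17] 15/10 → 1 ('c')
  [18] 10/19 → 1 ('c')
  [19] 19/18 → 2 ('cc')
  [20] 18/8 → 0 ('')
  [21] 8/2 → 1 ('d')

n(n+1)/2 = 22·23/2 = 253
Σ LCP = 0 + 1 + 2 + 2 + 2 + 3 + 1 + 1 + 2 + 1 + 2 + 0 + 3 + 1 + 1 + 0 + 2 + 1 + 1 + 2 + 0 + 1 = 29
distinct = 253 − 29 = 224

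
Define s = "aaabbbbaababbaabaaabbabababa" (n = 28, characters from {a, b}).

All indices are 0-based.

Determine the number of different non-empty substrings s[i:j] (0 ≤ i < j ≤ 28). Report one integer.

rank→(start, suffix):
  0 → (27, 'a')
  1 → (16, 'aaabbabababa')
  2 → (0, 'aaabbbbaababbaabaaabbabababa')
  3 → (13, 'aabaaabbabababa')
  4 → (7, 'aababbaabaaabbabababa')
  5 → (17, 'aabbabababa')
  6 → (1, 'aabbbbaababbaabaaabbabababa')
  7 → (25, 'aba')
  8 → (14, 'abaaabbabababa')
  9 → (23, 'ababa')
  10 → (21, 'abababa')
  11 → (8, 'ababbaabaaabbabababa')
  12 → (10, 'abbaabaaabbabababa')
  13 → (18, 'abbabababa')
  14 → (2, 'abbbbaababbaabaaabbabababa')
  15 → (26, 'ba')
  16 → (15, 'baaabbabababa')
  17 → (12, 'baabaaabbabababa')
  18 → (6, 'baababbaabaaabbabababa')
  19 → (24, 'baba')
  20 → (22, 'bababa')
  21 → (20, 'babababa')
  22 → (9, 'babbaabaaabbabababa')
  23 → (11, 'bbaabaaabbabababa')
  24 → (5, 'bbaababbaabaaabbabababa')
  25 → (19, 'bbabababa')
  26 → (4, 'bbbaababbaabaaabbabababa')
  27 → (3, 'bbbbaababbaabaaabbabababa')

SA = [27, 16, 0, 13, 7, 17, 1, 25, 14, 23, 21, 8, 10, 18, 2, 26, 15, 12, 6, 24, 22, 20, 9, 11, 5, 19, 4, 3]
[i] adj suffixes → lcp
  [1] 27/16 → 1 ('a')
  [2] 16/0 → 5 ('aaabb')
  [3] 0/13 → 2 ('aa')
  [4] 13/7 → 4 ('aaba')
  [5] 7/17 → 3 ('aab')
  [6] 17/1 → 4 ('aabb')
  [7] 1/25 → 1 ('a')
  [8] 25/14 → 3 ('aba')
  [9] 14/23 → 3 ('aba')
  [10] 23/21 → 5 ('ababa')
  [11] 21/8 → 4 ('abab')
  [12] 8/10 → 2 ('ab')
  [13] 10/18 → 4 ('abba')
  [14] 18/2 → 3 ('abb')
  [15] 2/26 → 0 ('')
  [16] 26/15 → 2 ('ba')
  [17] 15/12 → 3 ('baa')
  [18] 12/6 → 5 ('baaba')
  [19] 6/24 → 2 ('ba')
  [20] 24/22 → 4 ('baba')
  [21] 22/20 → 6 ('bababa')
  [22] 20/9 → 3 ('bab')
  [23] 9/11 → 1 ('b')
  [24] 11/5 → 6 ('bbaaba')
  [25] 5/19 → 3 ('bba')
  [26] 19/4 → 2 ('bb')
  [27] 4/3 → 3 ('bbb')

n(n+1)/2 = 28·29/2 = 406
Σ LCP = 0 + 1 + 5 + 2 + 4 + 3 + 4 + 1 + 3 + 3 + 5 + 4 + 2 + 4 + 3 + 0 + 2 + 3 + 5 + 2 + 4 + 6 + 3 + 1 + 6 + 3 + 2 + 3 = 84
distinct = 406 − 84 = 322

322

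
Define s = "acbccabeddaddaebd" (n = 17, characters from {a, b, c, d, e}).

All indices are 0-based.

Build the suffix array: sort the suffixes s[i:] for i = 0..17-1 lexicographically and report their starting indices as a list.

sorted suffixes:
  #0 SA[0]=5  'abeddaddaebd'
  #1 SA[1]=0  'acbccabeddaddaebd'
  #2 SA[2]=10  'addaebd'
  #3 SA[3]=13  'aebd'
  #4 SA[4]=2  'bccabeddaddaebd'
  #5 SA[5]=15  'bd'
  #6 SA[6]=6  'beddaddaebd'
  #7 SA[7]=4  'cabeddaddaebd'
  #8 SA[8]=1  'cbccabeddaddaebd'
  #9 SA[9]=3  'ccabeddaddaebd'
  #10 SA[10]=16  'd'
  #11 SA[11]=9  'daddaebd'
  #12 SA[12]=12  'daebd'
  #13 SA[13]=8  'ddaddaebd'
  #14 SA[14]=11  'ddaebd'
  #15 SA[15]=14  'ebd'
  #16 SA[16]=7  'eddaddaebd'

[5, 0, 10, 13, 2, 15, 6, 4, 1, 3, 16, 9, 12, 8, 11, 14, 7]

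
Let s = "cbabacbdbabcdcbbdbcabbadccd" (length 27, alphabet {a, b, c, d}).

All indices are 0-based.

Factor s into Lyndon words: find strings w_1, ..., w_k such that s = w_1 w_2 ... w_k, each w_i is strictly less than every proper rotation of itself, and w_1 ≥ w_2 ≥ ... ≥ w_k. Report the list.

emit factor 1: 'c' (i=0, period=1)
emit factor 2: 'b' (i=1, period=1)
emit factor 3: 'abacbdbabcdcbbdbcabbadccd' (i=2, period=25)

["c", "b", "abacbdbabcdcbbdbcabbadccd"]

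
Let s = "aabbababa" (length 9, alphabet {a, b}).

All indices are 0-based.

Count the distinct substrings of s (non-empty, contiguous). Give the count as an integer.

31

rank | idx | suffix
   0 |   8 | a
   1 |   0 | aabbababa
   2 |   6 | aba
   3 |   4 | ababa
   4 |   1 | abbababa
   5 |   7 | ba
   6 |   5 | baba
   7 |   3 | bababa
   8 |   2 | bbababa

SA = [8, 0, 6, 4, 1, 7, 5, 3, 2]
[i] adj suffixes → lcp
  [1] 8/0 → 1 ('a')
  [2] 0/6 → 1 ('a')
  [3] 6/4 → 3 ('aba')
  [4] 4/1 → 2 ('ab')
  [5] 1/7 → 0 ('')
  [6] 7/5 → 2 ('ba')
  [7] 5/3 → 4 ('baba')
  [8] 3/2 → 1 ('b')

n(n+1)/2 = 9·10/2 = 45
Σ LCP = 0 + 1 + 1 + 3 + 2 + 0 + 2 + 4 + 1 = 14
distinct = 45 − 14 = 31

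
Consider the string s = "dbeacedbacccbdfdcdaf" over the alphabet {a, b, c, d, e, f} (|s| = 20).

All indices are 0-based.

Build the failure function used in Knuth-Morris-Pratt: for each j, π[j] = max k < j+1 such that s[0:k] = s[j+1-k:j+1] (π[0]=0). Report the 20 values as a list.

[0, 0, 0, 0, 0, 0, 1, 2, 0, 0, 0, 0, 0, 1, 0, 1, 0, 1, 0, 0]

π[0] = 0
j=1 s[j]='b': π[1]=0 (border '')
j=2 s[j]='e': π[2]=0 (border '')
j=3 s[j]='a': π[3]=0 (border '')
j=4 s[j]='c': π[4]=0 (border '')
j=5 s[j]='e': π[5]=0 (border '')
j=6 s[j]='d': π[6]=1 (border 'd')
j=7 s[j]='b': π[7]=2 (border 'db')
j=8 s[j]='a': k: 2→0; π[8]=0 (border '')
j=9 s[j]='c': π[9]=0 (border '')
j=10 s[j]='c': π[10]=0 (border '')
j=11 s[j]='c': π[11]=0 (border '')
j=12 s[j]='b': π[12]=0 (border '')
j=13 s[j]='d': π[13]=1 (border 'd')
j=14 s[j]='f': k: 1→0; π[14]=0 (border '')
j=15 s[j]='d': π[15]=1 (border 'd')
j=16 s[j]='c': k: 1→0; π[16]=0 (border '')
j=17 s[j]='d': π[17]=1 (border 'd')
j=18 s[j]='a': k: 1→0; π[18]=0 (border '')
j=19 s[j]='f': π[19]=0 (border '')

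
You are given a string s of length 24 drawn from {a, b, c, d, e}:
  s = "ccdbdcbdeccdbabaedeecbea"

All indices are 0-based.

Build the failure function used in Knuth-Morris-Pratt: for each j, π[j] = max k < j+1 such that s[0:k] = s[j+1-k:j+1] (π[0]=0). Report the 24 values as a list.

π[0] = 0
j=1 s[j]='c': π[1]=1 (border 'c')
j=2 s[j]='d': k: 1→0; π[2]=0 (border '')
j=3 s[j]='b': π[3]=0 (border '')
j=4 s[j]='d': π[4]=0 (border '')
j=5 s[j]='c': π[5]=1 (border 'c')
j=6 s[j]='b': k: 1→0; π[6]=0 (border '')
j=7 s[j]='d': π[7]=0 (border '')
j=8 s[j]='e': π[8]=0 (border '')
j=9 s[j]='c': π[9]=1 (border 'c')
j=10 s[j]='c': π[10]=2 (border 'cc')
j=11 s[j]='d': π[11]=3 (border 'ccd')
j=12 s[j]='b': π[12]=4 (border 'ccdb')
j=13 s[j]='a': k: 4→0; π[13]=0 (border '')
j=14 s[j]='b': π[14]=0 (border '')
j=15 s[j]='a': π[15]=0 (border '')
j=16 s[j]='e': π[16]=0 (border '')
j=17 s[j]='d': π[17]=0 (border '')
j=18 s[j]='e': π[18]=0 (border '')
j=19 s[j]='e': π[19]=0 (border '')
j=20 s[j]='c': π[20]=1 (border 'c')
j=21 s[j]='b': k: 1→0; π[21]=0 (border '')
j=22 s[j]='e': π[22]=0 (border '')
j=23 s[j]='a': π[23]=0 (border '')

[0, 1, 0, 0, 0, 1, 0, 0, 0, 1, 2, 3, 4, 0, 0, 0, 0, 0, 0, 0, 1, 0, 0, 0]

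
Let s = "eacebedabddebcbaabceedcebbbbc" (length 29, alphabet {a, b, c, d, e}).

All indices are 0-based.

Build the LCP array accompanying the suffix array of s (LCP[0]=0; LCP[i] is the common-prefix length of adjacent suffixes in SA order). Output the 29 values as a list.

rank→(start, suffix):
  0 → (15, 'aabceedcebbbbc')
  1 → (16, 'abceedcebbbbc')
  2 → (7, 'abddebcbaabceedcebbbbc')
  3 → (1, 'acebedabddebcbaabceedcebbbbc')
  4 → (14, 'baabceedcebbbbc')
  5 → (24, 'bbbbc')
  6 → (25, 'bbbc')
  7 → (26, 'bbc')
  8 → (27, 'bc')
  9 → (12, 'bcbaabceedcebbbbc')
  10 → (17, 'bceedcebbbbc')
  11 → (8, 'bddebcbaabceedcebbbbc')
  12 → (4, 'bedabddebcbaabceedcebbbbc')
  13 → (28, 'c')
  14 → (13, 'cbaabceedcebbbbc')
  15 → (22, 'cebbbbc')
  16 → (2, 'cebedabddebcbaabceedcebbbbc')
  17 → (18, 'ceedcebbbbc')
  18 → (6, 'dabddebcbaabceedcebbbbc')
  19 → (21, 'dcebbbbc')
  20 → (9, 'ddebcbaabceedcebbbbc')
  21 → (10, 'debcbaabceedcebbbbc')
  22 → (0, 'eacebedabddebcbaabceedcebbbbc')
  23 → (23, 'ebbbbc')
  24 → (11, 'ebcbaabceedcebbbbc')
  25 → (3, 'ebedabddebcbaabceedcebbbbc')
  26 → (5, 'edabddebcbaabceedcebbbbc')
  27 → (20, 'edcebbbbc')
  28 → (19, 'eedcebbbbc')

SA = [15, 16, 7, 1, 14, 24, 25, 26, 27, 12, 17, 8, 4, 28, 13, 22, 2, 18, 6, 21, 9, 10, 0, 23, 11, 3, 5, 20, 19]
i: (SA[i-1],SA[i]) lcp shared
  1: (15,16) 1 'a'
  2: (16,7) 2 'ab'
  3: (7,1) 1 'a'
  4: (1,14) 0 ''
  5: (14,24) 1 'b'
  6: (24,25) 3 'bbb'
  7: (25,26) 2 'bb'
  8: (26,27) 1 'b'
  9: (27,12) 2 'bc'
  10: (12,17) 2 'bc'
  11: (17,8) 1 'b'
  12: (8,4) 1 'b'
  13: (4,28) 0 ''
  14: (28,13) 1 'c'
  15: (13,22) 1 'c'
  16: (22,2) 3 'ceb'
  17: (2,18) 2 'ce'
  18: (18,6) 0 ''
  19: (6,21) 1 'd'
  20: (21,9) 1 'd'
  21: (9,10) 1 'd'
  22: (10,0) 0 ''
  23: (0,23) 1 'e'
  24: (23,11) 2 'eb'
  25: (11,3) 2 'eb'
  26: (3,5) 1 'e'
  27: (5,20) 2 'ed'
  28: (20,19) 1 'e'

[0, 1, 2, 1, 0, 1, 3, 2, 1, 2, 2, 1, 1, 0, 1, 1, 3, 2, 0, 1, 1, 1, 0, 1, 2, 2, 1, 2, 1]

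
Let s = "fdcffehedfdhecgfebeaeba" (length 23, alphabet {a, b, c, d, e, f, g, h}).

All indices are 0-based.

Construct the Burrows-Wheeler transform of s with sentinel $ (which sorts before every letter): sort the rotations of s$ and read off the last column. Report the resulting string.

rank  rotation                  last
    0  $fdcffehedfdhecgfebeaeba  a
    1  a$fdcffehedfdhecgfebeaeb  b
    2  aeba$fdcffehedfdhecgfebe  e
    3  ba$fdcffehedfdhecgfebeae  e
    4  beaeba$fdcffehedfdhecgfe  e
    5  cffehedfdhecgfebeaeba$fd  d
    6  cgfebeaeba$fdcffehedfdhe  e
    7  dcffehedfdhecgfebeaeba$f  f
    8  dfdhecgfebeaeba$fdcffehe  e
    9  dhecgfebeaeba$fdcffehedf  f
   10  eaeba$fdcffehedfdhecgfeb  b
   11  eba$fdcffehedfdhecgfebea  a
   12  ebeaeba$fdcffehedfdhecgf  f
   13  ecgfebeaeba$fdcffehedfdh  h
   14  edfdhecgfebeaeba$fdcffeh  h
   15  ehedfdhecgfebeaeba$fdcff  f
   16  fdcffehedfdhecgfebeaeba$  $
   17  fdhecgfebeaeba$fdcffehed  d
   18  febeaeba$fdcffehedfdhecg  g
   19  fehedfdhecgfebeaeba$fdcf  f
   20  ffehedfdhecgfebeaeba$fdc  c
   21  gfebeaeba$fdcffehedfdhec  c
   22  hecgfebeaeba$fdcffehedfd  d
   23  hedfdhecgfebeaeba$fdcffe  e

abeeedefefbafhhf$dgfccde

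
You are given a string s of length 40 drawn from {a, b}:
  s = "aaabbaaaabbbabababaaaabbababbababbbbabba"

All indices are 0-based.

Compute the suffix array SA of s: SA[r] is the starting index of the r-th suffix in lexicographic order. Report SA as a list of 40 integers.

sorted suffixes:
  #0 SA[0]=39  'a'
  #1 SA[1]=18  'aaaabbababbababbbbabba'
  #2 SA[2]=5  'aaaabbbabababaaaabbababbababbbbabba'
  #3 SA[3]=0  'aaabbaaaabbbabababaaaabbababbababbbbabba'
  #4 SA[4]=19  'aaabbababbababbbbabba'
  #5 SA[5]=6  'aaabbbabababaaaabbababbababbbbabba'
  #6 SA[6]=1  'aabbaaaabbbabababaaaabbababbababbbbabba'
  #7 SA[7]=20  'aabbababbababbbbabba'
  #8 SA[8]=7  'aabbbabababaaaabbababbababbbbabba'
  #9 SA[9]=16  'abaaaabbababbababbbbabba'
  #10 SA[10]=14  'ababaaaabbababbababbbbabba'
  #11 SA[11]=12  'abababaaaabbababbababbbbabba'
  #12 SA[12]=24  'ababbababbbbabba'
  #13 SA[13]=29  'ababbbbabba'
  #14 SA[14]=36  'abba'
  #15 SA[15]=2  'abbaaaabbbabababaaaabbababbababbbbabba'
  #16 SA[16]=21  'abbababbababbbbabba'
  #17 SA[17]=26  'abbababbbbabba'
  #18 SA[18]=8  'abbbabababaaaabbababbababbbbabba'
  #19 SA[19]=31  'abbbbabba'
  #20 SA[20]=38  'ba'
  #21 SA[21]=17  'baaaabbababbababbbbabba'
  #22 SA[22]=4  'baaaabbbabababaaaabbababbababbbbabba'
  #23 SA[23]=15  'babaaaabbababbababbbbabba'
  #24 SA[24]=13  'bababaaaabbababbababbbbabba'
  #25 SA[25]=11  'babababaaaabbababbababbbbabba'
  #26 SA[26]=23  'bababbababbbbabba'
  #27 SA[27]=28  'bababbbbabba'
  #28 SA[28]=35  'babba'
  #29 SA[29]=25  'babbababbbbabba'
  #30 SA[30]=30  'babbbbabba'
  #31 SA[31]=37  'bba'
  #32 SA[32]=3  'bbaaaabbbabababaaaabbababbababbbbabba'
  #33 SA[33]=10  'bbabababaaaabbababbababbbbabba'
  #34 SA[34]=22  'bbababbababbbbabba'
  #35 SA[35]=27  'bbababbbbabba'
  #36 SA[36]=34  'bbabba'
  #37 SA[37]=9  'bbbabababaaaabbababbababbbbabba'
  #38 SA[38]=33  'bbbabba'
  #39 SA[39]=32  'bbbbabba'

[39, 18, 5, 0, 19, 6, 1, 20, 7, 16, 14, 12, 24, 29, 36, 2, 21, 26, 8, 31, 38, 17, 4, 15, 13, 11, 23, 28, 35, 25, 30, 37, 3, 10, 22, 27, 34, 9, 33, 32]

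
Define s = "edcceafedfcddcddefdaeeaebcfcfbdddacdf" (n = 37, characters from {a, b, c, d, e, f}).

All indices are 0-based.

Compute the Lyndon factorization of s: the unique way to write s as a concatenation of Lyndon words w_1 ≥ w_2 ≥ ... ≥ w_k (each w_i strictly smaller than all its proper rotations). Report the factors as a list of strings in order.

emit factor 1: 'e' (i=0, period=1)
emit factor 2: 'd' (i=1, period=1)
emit factor 3: 'cce' (i=2, period=3)
emit factor 4: 'afedfcddcddefd' (i=5, period=14)
emit factor 5: 'aee' (i=19, period=3)
emit factor 6: 'aebcfcfbddd' (i=22, period=11)
emit factor 7: 'acdf' (i=33, period=4)

["e", "d", "cce", "afedfcddcddefd", "aee", "aebcfcfbddd", "acdf"]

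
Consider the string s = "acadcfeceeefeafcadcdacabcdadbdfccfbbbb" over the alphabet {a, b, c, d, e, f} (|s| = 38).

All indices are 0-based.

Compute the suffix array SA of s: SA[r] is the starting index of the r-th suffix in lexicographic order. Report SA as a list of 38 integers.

rank | idx | suffix
   0 |  22 | abcdadbdfccfbbbb
   1 |  20 | acabcdadbdfccfbbbb
   2 |   0 | acadcfeceeefeafcadcdacabcdadbdfccfbbbb
   3 |  26 | adbdfccfbbbb
   4 |  16 | adcdacabcdadbdfccfbbbb
   5 |   2 | adcfeceeefeafcadcdacabcdadbdfccfbbbb
   6 |  13 | afcadcdacabcdadbdfccfbbbb
   7 |  37 | b
   8 |  36 | bb
   9 |  35 | bbb
  10 |  34 | bbbb
  11 |  23 | bcdadbdfccfbbbb
  12 |  28 | bdfccfbbbb
  13 |  21 | cabcdadbdfccfbbbb
  14 |  15 | cadcdacabcdadbdfccfbbbb
  15 |   1 | cadcfeceeefeafcadcdacabcdadbdfccfbbbb
  16 |  31 | ccfbbbb
  17 |  18 | cdacabcdadbdfccfbbbb
  18 |  24 | cdadbdfccfbbbb
  19 |   7 | ceeefeafcadcdacabcdadbdfccfbbbb
  20 |  32 | cfbbbb
  21 |   4 | cfeceeefeafcadcdacabcdadbdfccfbbbb
  22 |  19 | dacabcdadbdfccfbbbb
  23 |  25 | dadbdfccfbbbb
  24 |  27 | dbdfccfbbbb
  25 |  17 | dcdacabcdadbdfccfbbbb
  26 |   3 | dcfeceeefeafcadcdacabcdadbdfccfbbbb
  27 |  29 | dfccfbbbb
  28 |  12 | eafcadcdacabcdadbdfccfbbbb
  29 |   6 | eceeefeafcadcdacabcdadbdfccfbbbb
  30 |   8 | eeefeafcadcdacabcdadbdfccfbbbb
  31 |   9 | eefeafcadcdacabcdadbdfccfbbbb
  32 |  10 | efeafcadcdacabcdadbdfccfbbbb
  33 |  33 | fbbbb
  34 |  14 | fcadcdacabcdadbdfccfbbbb
  35 |  30 | fccfbbbb
  36 |  11 | feafcadcdacabcdadbdfccfbbbb
  37 |   5 | feceeefeafcadcdacabcdadbdfccfbbbb

[22, 20, 0, 26, 16, 2, 13, 37, 36, 35, 34, 23, 28, 21, 15, 1, 31, 18, 24, 7, 32, 4, 19, 25, 27, 17, 3, 29, 12, 6, 8, 9, 10, 33, 14, 30, 11, 5]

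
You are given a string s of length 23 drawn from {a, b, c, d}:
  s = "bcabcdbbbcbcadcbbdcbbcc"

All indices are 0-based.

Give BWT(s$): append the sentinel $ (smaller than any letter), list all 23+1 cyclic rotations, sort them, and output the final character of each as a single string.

rank  rotation                  last
    0  $bcabcdbbbcbcadcbbdcbbcc  c
    1  abcdbbbcbcadcbbdcbbcc$bc  c
    2  adcbbdcbbcc$bcabcdbbbcbc  c
    3  bbbcbcadcbbdcbbcc$bcabcd  d
    4  bbcbcadcbbdcbbcc$bcabcdb  b
    5  bbcc$bcabcdbbbcbcadcbbdc  c
    6  bbdcbbcc$bcabcdbbbcbcadc  c
    7  bcabcdbbbcbcadcbbdcbbcc$  $
    8  bcadcbbdcbbcc$bcabcdbbbc  c
    9  bcbcadcbbdcbbcc$bcabcdbb  b
   10  bcc$bcabcdbbbcbcadcbbdcb  b
   11  bcdbbbcbcadcbbdcbbcc$bca  a
   12  bdcbbcc$bcabcdbbbcbcadcb  b
   13  c$bcabcdbbbcbcadcbbdcbbc  c
   14  cabcdbbbcbcadcbbdcbbcc$b  b
   15  cadcbbdcbbcc$bcabcdbbbcb  b
   16  cbbcc$bcabcdbbbcbcadcbbd  d
   17  cbbdcbbcc$bcabcdbbbcbcad  d
   18  cbcadcbbdcbbcc$bcabcdbbb  b
   19  cc$bcabcdbbbcbcadcbbdcbb  b
   20  cdbbbcbcadcbbdcbbcc$bcab  b
   21  dbbbcbcadcbbdcbbcc$bcabc  c
   22  dcbbcc$bcabcdbbbcbcadcbb  b
   23  dcbbdcbbcc$bcabcdbbbcbca  a

cccdbcc$cbbabcbbddbbbcba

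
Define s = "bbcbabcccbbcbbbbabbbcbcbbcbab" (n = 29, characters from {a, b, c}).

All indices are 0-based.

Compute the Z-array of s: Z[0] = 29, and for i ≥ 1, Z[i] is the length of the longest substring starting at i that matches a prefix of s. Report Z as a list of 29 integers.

Z[0]=29
i=1: fresh scan; Z[1]=1 grow→box=[1,2)
i=2: fresh scan; Z[2]=0
i=3: fresh scan; Z[3]=1 grow→box=[3,4)
i=4: fresh scan; Z[4]=0
i=5: fresh scan; Z[5]=1 grow→box=[5,6)
i=6: fresh scan; Z[6]=0
i=7: fresh scan; Z[7]=0
i=8: fresh scan; Z[8]=0
i=9: fresh scan; Z[9]=4 grow→box=[9,13)
i=10: min(r-i=3, Z[1]=1)=1; Z[10]=1
i=11: min(r-i=2, Z[2]=0)=0; Z[11]=0
i=12: min(r-i=1, Z[3]=1)=1; Z[12]=2 grow→box=[12,14)
i=13: min(r-i=1, Z[1]=1)=1; Z[13]=2 grow→box=[13,15)
i=14: min(r-i=1, Z[1]=1)=1; Z[14]=2 grow→box=[14,16)
i=15: min(r-i=1, Z[1]=1)=1; Z[15]=1
i=16: fresh scan; Z[16]=0
i=17: fresh scan; Z[17]=2 grow→box=[17,19)
i=18: min(r-i=1, Z[1]=1)=1; Z[18]=4 grow→box=[18,22)
i=19: min(r-i=3, Z[1]=1)=1; Z[19]=1
i=20: min(r-i=2, Z[2]=0)=0; Z[20]=0
i=21: min(r-i=1, Z[3]=1)=1; Z[21]=1
i=22: fresh scan; Z[22]=0
i=23: fresh scan; Z[23]=6 grow→box=[23,29)
i=24: min(r-i=5, Z[1]=1)=1; Z[24]=1
i=25: min(r-i=4, Z[2]=0)=0; Z[25]=0
i=26: min(r-i=3, Z[3]=1)=1; Z[26]=1
i=27: min(r-i=2, Z[4]=0)=0; Z[27]=0
i=28: min(r-i=1, Z[5]=1)=1; Z[28]=1

[29, 1, 0, 1, 0, 1, 0, 0, 0, 4, 1, 0, 2, 2, 2, 1, 0, 2, 4, 1, 0, 1, 0, 6, 1, 0, 1, 0, 1]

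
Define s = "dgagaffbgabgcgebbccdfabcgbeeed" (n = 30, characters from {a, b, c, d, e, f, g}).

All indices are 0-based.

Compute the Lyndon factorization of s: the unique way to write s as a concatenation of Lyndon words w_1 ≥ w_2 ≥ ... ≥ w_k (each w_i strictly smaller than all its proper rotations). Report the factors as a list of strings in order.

["dg", "ag", "affbg", "abgcgebbccdf", "abcgbeeed"]

emit factor 1: 'dg' (i=0, period=2)
emit factor 2: 'ag' (i=2, period=2)
emit factor 3: 'affbg' (i=4, period=5)
emit factor 4: 'abgcgebbccdf' (i=9, period=12)
emit factor 5: 'abcgbeeed' (i=21, period=9)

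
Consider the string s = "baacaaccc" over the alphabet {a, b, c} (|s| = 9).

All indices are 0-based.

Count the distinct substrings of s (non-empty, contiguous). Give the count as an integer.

rank→(start, suffix):
  0 → (1, 'aacaaccc')
  1 → (4, 'aaccc')
  2 → (2, 'acaaccc')
  3 → (5, 'accc')
  4 → (0, 'baacaaccc')
  5 → (8, 'c')
  6 → (3, 'caaccc')
  7 → (7, 'cc')
  8 → (6, 'ccc')

SA = [1, 4, 2, 5, 0, 8, 3, 7, 6]
i: (SA[i-1],SA[i]) lcp shared
  1: (1,4) 3 'aac'
  2: (4,2) 1 'a'
  3: (2,5) 2 'ac'
  4: (5,0) 0 ''
  5: (0,8) 0 ''
  6: (8,3) 1 'c'
  7: (3,7) 1 'c'
  8: (7,6) 2 'cc'

n(n+1)/2 = 9·10/2 = 45
Σ LCP = 0 + 3 + 1 + 2 + 0 + 0 + 1 + 1 + 2 = 10
distinct = 45 − 10 = 35

35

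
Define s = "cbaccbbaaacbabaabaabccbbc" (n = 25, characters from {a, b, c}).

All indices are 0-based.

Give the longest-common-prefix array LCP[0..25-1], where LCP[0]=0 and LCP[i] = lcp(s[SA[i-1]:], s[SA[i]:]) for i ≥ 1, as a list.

rank | idx | suffix
   0 |   7 | aaacbabaabaabccbbc
   1 |  14 | aabaabccbbc
   2 |  17 | aabccbbc
   3 |   8 | aacbabaabaabccbbc
   4 |  12 | abaabaabccbbc
   5 |  15 | abaabccbbc
   6 |  18 | abccbbc
   7 |   9 | acbabaabaabccbbc
   8 |   2 | accbbaaacbabaabaabccbbc
   9 |   6 | baaacbabaabaabccbbc
  10 |  13 | baabaabccbbc
  11 |  16 | baabccbbc
  12 |  11 | babaabaabccbbc
  13 |   1 | baccbbaaacbabaabaabccbbc
  14 |   5 | bbaaacbabaabaabccbbc
  15 |  22 | bbc
  16 |  23 | bc
  17 |  19 | bccbbc
  18 |  24 | c
  19 |  10 | cbabaabaabccbbc
  20 |   0 | cbaccbbaaacbabaabaabccbbc
  21 |   4 | cbbaaacbabaabaabccbbc
  22 |  21 | cbbc
  23 |   3 | ccbbaaacbabaabaabccbbc
  24 |  20 | ccbbc

SA = [7, 14, 17, 8, 12, 15, 18, 9, 2, 6, 13, 16, 11, 1, 5, 22, 23, 19, 24, 10, 0, 4, 21, 3, 20]
[i] adj suffixes → lcp
  [1] 7/14 → 2 ('aa')
  [2] 14/17 → 3 ('aab')
  [3] 17/8 → 2 ('aa')
  [4] 8/12 → 1 ('a')
  [5] 12/15 → 5 ('abaab')
  [6] 15/18 → 2 ('ab')
  [7] 18/9 → 1 ('a')
  [8] 9/2 → 2 ('ac')
  [9] 2/6 → 0 ('')
  [10] 6/13 → 3 ('baa')
  [11] 13/16 → 4 ('baab')
  [12] 16/11 → 2 ('ba')
  [13] 11/1 → 2 ('ba')
  [14] 1/5 → 1 ('b')
  [15] 5/22 → 2 ('bb')
  [16] 22/23 → 1 ('b')
  [17] 23/19 → 2 ('bc')
  [18] 19/24 → 0 ('')
  [19] 24/10 → 1 ('c')
  [20] 10/0 → 3 ('cba')
  [21] 0/4 → 2 ('cb')
  [22] 4/21 → 3 ('cbb')
  [23] 21/3 → 1 ('c')
  [24] 3/20 → 4 ('ccbb')

[0, 2, 3, 2, 1, 5, 2, 1, 2, 0, 3, 4, 2, 2, 1, 2, 1, 2, 0, 1, 3, 2, 3, 1, 4]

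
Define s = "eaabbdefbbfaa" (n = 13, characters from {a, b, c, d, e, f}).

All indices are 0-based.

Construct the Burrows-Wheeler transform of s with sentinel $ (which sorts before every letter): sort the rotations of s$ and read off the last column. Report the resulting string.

aafeaafbbb$dbe

rank  rotation        last
    0  $eaabbdefbbfaa  a
    1  a$eaabbdefbbfa  a
    2  aa$eaabbdefbbf  f
    3  aabbdefbbfaa$e  e
    4  abbdefbbfaa$ea  a
    5  bbdefbbfaa$eaa  a
    6  bbfaa$eaabbdef  f
    7  bdefbbfaa$eaab  b
    8  bfaa$eaabbdefb  b
    9  defbbfaa$eaabb  b
   10  eaabbdefbbfaa$  $
   11  efbbfaa$eaabbd  d
   12  faa$eaabbdefbb  b
   13  fbbfaa$eaabbde  e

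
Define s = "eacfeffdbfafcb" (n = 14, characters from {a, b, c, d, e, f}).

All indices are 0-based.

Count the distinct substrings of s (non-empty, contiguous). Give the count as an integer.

rank | idx | suffix
   0 |   1 | acfeffdbfafcb
   1 |  10 | afcb
   2 |  13 | b
   3 |   8 | bfafcb
   4 |  12 | cb
   5 |   2 | cfeffdbfafcb
   6 |   7 | dbfafcb
   7 |   0 | eacfeffdbfafcb
   8 |   4 | effdbfafcb
   9 |   9 | fafcb
  10 |  11 | fcb
  11 |   6 | fdbfafcb
  12 |   3 | feffdbfafcb
  13 |   5 | ffdbfafcb

SA = [1, 10, 13, 8, 12, 2, 7, 0, 4, 9, 11, 6, 3, 5]
i: (SA[i-1],SA[i]) lcp shared
  1: (1,10) 1 'a'
  2: (10,13) 0 ''
  3: (13,8) 1 'b'
  4: (8,12) 0 ''
  5: (12,2) 1 'c'
  6: (2,7) 0 ''
  7: (7,0) 0 ''
  8: (0,4) 1 'e'
  9: (4,9) 0 ''
  10: (9,11) 1 'f'
  11: (11,6) 1 'f'
  12: (6,3) 1 'f'
  13: (3,5) 1 'f'

n(n+1)/2 = 14·15/2 = 105
Σ LCP = 0 + 1 + 0 + 1 + 0 + 1 + 0 + 0 + 1 + 0 + 1 + 1 + 1 + 1 = 8
distinct = 105 − 8 = 97

97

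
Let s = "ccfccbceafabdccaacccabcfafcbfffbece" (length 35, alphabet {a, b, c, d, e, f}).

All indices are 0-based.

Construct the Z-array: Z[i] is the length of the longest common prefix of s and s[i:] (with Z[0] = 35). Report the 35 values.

[35, 1, 0, 2, 1, 0, 1, 0, 0, 0, 0, 0, 0, 2, 1, 0, 0, 2, 2, 1, 0, 0, 1, 0, 0, 0, 1, 0, 0, 0, 0, 0, 0, 1, 0]

Z[0]=35
i=1: outside box; Z[1]=1 extend→box=[1,2)
i=2: outside box; Z[2]=0
i=3: outside box; Z[3]=2 extend→box=[3,5)
i=4: min(r-i=1, Z[1]=1)=1; Z[4]=1
i=5: outside box; Z[5]=0
i=6: outside box; Z[6]=1 extend→box=[6,7)
i=7: outside box; Z[7]=0
i=8: outside box; Z[8]=0
i=9: outside box; Z[9]=0
i=10: outside box; Z[10]=0
i=11: outside box; Z[11]=0
i=12: outside box; Z[12]=0
i=13: outside box; Z[13]=2 extend→box=[13,15)
i=14: min(r-i=1, Z[1]=1)=1; Z[14]=1
i=15: outside box; Z[15]=0
i=16: outside box; Z[16]=0
i=17: outside box; Z[17]=2 extend→box=[17,19)
i=18: min(r-i=1, Z[1]=1)=1; Z[18]=2 extend→box=[18,20)
i=19: min(r-i=1, Z[1]=1)=1; Z[19]=1
i=20: outside box; Z[20]=0
i=21: outside box; Z[21]=0
i=22: outside box; Z[22]=1 extend→box=[22,23)
i=23: outside box; Z[23]=0
i=24: outside box; Z[24]=0
i=25: outside box; Z[25]=0
i=26: outside box; Z[26]=1 extend→box=[26,27)
i=27: outside box; Z[27]=0
i=28: outside box; Z[28]=0
i=29: outside box; Z[29]=0
i=30: outside box; Z[30]=0
i=31: outside box; Z[31]=0
i=32: outside box; Z[32]=0
i=33: outside box; Z[33]=1 extend→box=[33,34)
i=34: outside box; Z[34]=0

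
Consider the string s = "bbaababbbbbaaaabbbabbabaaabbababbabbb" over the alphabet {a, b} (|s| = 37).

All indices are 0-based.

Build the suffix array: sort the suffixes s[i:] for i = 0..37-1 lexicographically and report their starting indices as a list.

rank→(start, suffix):
  0 → (11, 'aaaabbbabbabaaabbababbabbb')
  1 → (23, 'aaabbababbabbb')
  2 → (12, 'aaabbbabbabaaabbababbabbb')
  3 → (2, 'aababbbbbaaaabbbabbabaaabbababbabbb')
  4 → (24, 'aabbababbabbb')
  5 → (13, 'aabbbabbabaaabbababbabbb')
  6 → (21, 'abaaabbababbabbb')
  7 → (28, 'ababbabbb')
  8 → (3, 'ababbbbbaaaabbbabbabaaabbababbabbb')
  9 → (18, 'abbabaaabbababbabbb')
  10 → (25, 'abbababbabbb')
  11 → (30, 'abbabbb')
  12 → (33, 'abbb')
  13 → (14, 'abbbabbabaaabbababbabbb')
  14 → (5, 'abbbbbaaaabbbabbabaaabbababbabbb')
  15 → (36, 'b')
  16 → (10, 'baaaabbbabbabaaabbababbabbb')
  17 → (22, 'baaabbababbabbb')
  18 → (1, 'baababbbbbaaaabbbabbabaaabbababbabbb')
  19 → (20, 'babaaabbababbabbb')
  20 → (27, 'bababbabbb')
  21 → (17, 'babbabaaabbababbabbb')
  22 → (29, 'babbabbb')
  23 → (32, 'babbb')
  24 → (4, 'babbbbbaaaabbbabbabaaabbababbabbb')
  25 → (35, 'bb')
  26 → (9, 'bbaaaabbbabbabaaabbababbabbb')
  27 → (0, 'bbaababbbbbaaaabbbabbabaaabbababbabbb')
  28 → (19, 'bbabaaabbababbabbb')
  29 → (26, 'bbababbabbb')
  30 → (16, 'bbabbabaaabbababbabbb')
  31 → (31, 'bbabbb')
  32 → (34, 'bbb')
  33 → (8, 'bbbaaaabbbabbabaaabbababbabbb')
  34 → (15, 'bbbabbabaaabbababbabbb')
  35 → (7, 'bbbbaaaabbbabbabaaabbababbabbb')
  36 → (6, 'bbbbbaaaabbbabbabaaabbababbabbb')

[11, 23, 12, 2, 24, 13, 21, 28, 3, 18, 25, 30, 33, 14, 5, 36, 10, 22, 1, 20, 27, 17, 29, 32, 4, 35, 9, 0, 19, 26, 16, 31, 34, 8, 15, 7, 6]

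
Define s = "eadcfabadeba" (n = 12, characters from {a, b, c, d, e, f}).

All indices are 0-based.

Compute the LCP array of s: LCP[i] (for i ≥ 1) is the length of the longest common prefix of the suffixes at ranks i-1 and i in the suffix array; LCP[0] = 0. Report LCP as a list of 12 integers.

rank | idx | suffix
   0 |  11 | a
   1 |   5 | abadeba
   2 |   1 | adcfabadeba
   3 |   7 | adeba
   4 |  10 | ba
   5 |   6 | badeba
   6 |   3 | cfabadeba
   7 |   2 | dcfabadeba
   8 |   8 | deba
   9 |   0 | eadcfabadeba
  10 |   9 | eba
  11 |   4 | fabadeba

SA = [11, 5, 1, 7, 10, 6, 3, 2, 8, 0, 9, 4]
i: (SA[i-1],SA[i]) lcp shared
  1: (11,5) 1 'a'
  2: (5,1) 1 'a'
  3: (1,7) 2 'ad'
  4: (7,10) 0 ''
  5: (10,6) 2 'ba'
  6: (6,3) 0 ''
  7: (3,2) 0 ''
  8: (2,8) 1 'd'
  9: (8,0) 0 ''
  10: (0,9) 1 'e'
  11: (9,4) 0 ''

[0, 1, 1, 2, 0, 2, 0, 0, 1, 0, 1, 0]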